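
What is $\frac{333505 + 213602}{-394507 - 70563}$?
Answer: $- \frac{547107}{465070} \approx -1.1764$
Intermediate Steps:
$\frac{333505 + 213602}{-394507 - 70563} = \frac{547107}{-465070} = 547107 \left(- \frac{1}{465070}\right) = - \frac{547107}{465070}$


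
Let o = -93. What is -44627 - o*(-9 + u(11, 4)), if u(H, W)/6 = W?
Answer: -43232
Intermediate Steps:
u(H, W) = 6*W
-44627 - o*(-9 + u(11, 4)) = -44627 - (-93)*(-9 + 6*4) = -44627 - (-93)*(-9 + 24) = -44627 - (-93)*15 = -44627 - 1*(-1395) = -44627 + 1395 = -43232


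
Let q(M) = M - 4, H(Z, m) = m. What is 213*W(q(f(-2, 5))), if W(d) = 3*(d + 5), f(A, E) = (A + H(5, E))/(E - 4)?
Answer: 2556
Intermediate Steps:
f(A, E) = (A + E)/(-4 + E) (f(A, E) = (A + E)/(E - 4) = (A + E)/(-4 + E))
q(M) = -4 + M
W(d) = 15 + 3*d (W(d) = 3*(5 + d) = 15 + 3*d)
213*W(q(f(-2, 5))) = 213*(15 + 3*(-4 + (-2 + 5)/(-4 + 5))) = 213*(15 + 3*(-4 + 3/1)) = 213*(15 + 3*(-4 + 1*3)) = 213*(15 + 3*(-4 + 3)) = 213*(15 + 3*(-1)) = 213*(15 - 3) = 213*12 = 2556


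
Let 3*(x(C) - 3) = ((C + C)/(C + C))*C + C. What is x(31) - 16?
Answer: 23/3 ≈ 7.6667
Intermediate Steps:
x(C) = 3 + 2*C/3 (x(C) = 3 + (((C + C)/(C + C))*C + C)/3 = 3 + (((2*C)/((2*C)))*C + C)/3 = 3 + (((2*C)*(1/(2*C)))*C + C)/3 = 3 + (1*C + C)/3 = 3 + (C + C)/3 = 3 + (2*C)/3 = 3 + 2*C/3)
x(31) - 16 = (3 + (⅔)*31) - 16 = (3 + 62/3) - 16 = 71/3 - 16 = 23/3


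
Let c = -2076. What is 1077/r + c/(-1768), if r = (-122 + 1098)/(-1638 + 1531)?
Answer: -25214547/215696 ≈ -116.90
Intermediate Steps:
r = -976/107 (r = 976/(-107) = 976*(-1/107) = -976/107 ≈ -9.1215)
1077/r + c/(-1768) = 1077/(-976/107) - 2076/(-1768) = 1077*(-107/976) - 2076*(-1/1768) = -115239/976 + 519/442 = -25214547/215696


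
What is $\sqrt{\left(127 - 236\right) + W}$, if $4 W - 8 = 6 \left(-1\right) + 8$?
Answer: $\frac{i \sqrt{426}}{2} \approx 10.32 i$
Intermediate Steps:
$W = \frac{5}{2}$ ($W = 2 + \frac{6 \left(-1\right) + 8}{4} = 2 + \frac{-6 + 8}{4} = 2 + \frac{1}{4} \cdot 2 = 2 + \frac{1}{2} = \frac{5}{2} \approx 2.5$)
$\sqrt{\left(127 - 236\right) + W} = \sqrt{\left(127 - 236\right) + \frac{5}{2}} = \sqrt{-109 + \frac{5}{2}} = \sqrt{- \frac{213}{2}} = \frac{i \sqrt{426}}{2}$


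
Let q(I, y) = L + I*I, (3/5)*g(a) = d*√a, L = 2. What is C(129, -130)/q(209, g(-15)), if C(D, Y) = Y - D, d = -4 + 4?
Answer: -259/43683 ≈ -0.0059291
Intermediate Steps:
d = 0
g(a) = 0 (g(a) = 5*(0*√a)/3 = (5/3)*0 = 0)
q(I, y) = 2 + I² (q(I, y) = 2 + I*I = 2 + I²)
C(129, -130)/q(209, g(-15)) = (-130 - 1*129)/(2 + 209²) = (-130 - 129)/(2 + 43681) = -259/43683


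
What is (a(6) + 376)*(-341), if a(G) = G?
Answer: -130262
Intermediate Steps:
(a(6) + 376)*(-341) = (6 + 376)*(-341) = 382*(-341) = -130262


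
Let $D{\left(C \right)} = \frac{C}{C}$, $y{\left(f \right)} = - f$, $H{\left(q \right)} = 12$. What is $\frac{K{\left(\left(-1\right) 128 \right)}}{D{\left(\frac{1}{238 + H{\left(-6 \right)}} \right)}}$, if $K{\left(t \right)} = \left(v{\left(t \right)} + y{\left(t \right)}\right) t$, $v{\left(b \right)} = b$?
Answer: $0$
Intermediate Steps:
$K{\left(t \right)} = 0$ ($K{\left(t \right)} = \left(t - t\right) t = 0 t = 0$)
$D{\left(C \right)} = 1$
$\frac{K{\left(\left(-1\right) 128 \right)}}{D{\left(\frac{1}{238 + H{\left(-6 \right)}} \right)}} = \frac{0}{1} = 0 \cdot 1 = 0$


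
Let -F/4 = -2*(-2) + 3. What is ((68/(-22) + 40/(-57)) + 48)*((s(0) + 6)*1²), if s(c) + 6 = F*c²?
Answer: 0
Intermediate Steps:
F = -28 (F = -4*(-2*(-2) + 3) = -4*(4 + 3) = -4*7 = -28)
s(c) = -6 - 28*c²
((68/(-22) + 40/(-57)) + 48)*((s(0) + 6)*1²) = ((68/(-22) + 40/(-57)) + 48)*(((-6 - 28*0²) + 6)*1²) = ((68*(-1/22) + 40*(-1/57)) + 48)*(((-6 - 28*0) + 6)*1) = ((-34/11 - 40/57) + 48)*(((-6 + 0) + 6)*1) = (-2378/627 + 48)*((-6 + 6)*1) = 27718*(0*1)/627 = (27718/627)*0 = 0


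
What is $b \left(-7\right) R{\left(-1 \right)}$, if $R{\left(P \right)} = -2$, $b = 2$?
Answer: $28$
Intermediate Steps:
$b \left(-7\right) R{\left(-1 \right)} = 2 \left(-7\right) \left(-2\right) = \left(-14\right) \left(-2\right) = 28$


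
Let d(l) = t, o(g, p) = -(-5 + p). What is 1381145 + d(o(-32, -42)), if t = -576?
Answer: 1380569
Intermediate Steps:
o(g, p) = 5 - p
d(l) = -576
1381145 + d(o(-32, -42)) = 1381145 - 576 = 1380569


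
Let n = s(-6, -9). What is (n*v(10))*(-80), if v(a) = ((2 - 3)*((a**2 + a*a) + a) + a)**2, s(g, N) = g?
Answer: 19200000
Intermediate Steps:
n = -6
v(a) = 4*a**4 (v(a) = (-((a**2 + a**2) + a) + a)**2 = (-(2*a**2 + a) + a)**2 = (-(a + 2*a**2) + a)**2 = ((-a - 2*a**2) + a)**2 = (-2*a**2)**2 = 4*a**4)
(n*v(10))*(-80) = -24*10**4*(-80) = -24*10000*(-80) = -6*40000*(-80) = -240000*(-80) = 19200000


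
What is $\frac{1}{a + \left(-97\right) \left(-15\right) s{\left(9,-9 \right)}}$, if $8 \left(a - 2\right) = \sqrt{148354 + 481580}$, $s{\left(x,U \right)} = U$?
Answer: $- \frac{418976}{5485337801} - \frac{4 \sqrt{629934}}{5485337801} \approx -7.696 \cdot 10^{-5}$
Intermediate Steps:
$a = 2 + \frac{\sqrt{629934}}{8}$ ($a = 2 + \frac{\sqrt{148354 + 481580}}{8} = 2 + \frac{\sqrt{629934}}{8} \approx 101.21$)
$\frac{1}{a + \left(-97\right) \left(-15\right) s{\left(9,-9 \right)}} = \frac{1}{\left(2 + \frac{\sqrt{629934}}{8}\right) + \left(-97\right) \left(-15\right) \left(-9\right)} = \frac{1}{\left(2 + \frac{\sqrt{629934}}{8}\right) + 1455 \left(-9\right)} = \frac{1}{\left(2 + \frac{\sqrt{629934}}{8}\right) - 13095} = \frac{1}{-13093 + \frac{\sqrt{629934}}{8}}$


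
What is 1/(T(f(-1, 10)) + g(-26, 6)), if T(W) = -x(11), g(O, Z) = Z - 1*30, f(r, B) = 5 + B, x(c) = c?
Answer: -1/35 ≈ -0.028571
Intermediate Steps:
g(O, Z) = -30 + Z (g(O, Z) = Z - 30 = -30 + Z)
T(W) = -11 (T(W) = -1*11 = -11)
1/(T(f(-1, 10)) + g(-26, 6)) = 1/(-11 + (-30 + 6)) = 1/(-11 - 24) = 1/(-35) = -1/35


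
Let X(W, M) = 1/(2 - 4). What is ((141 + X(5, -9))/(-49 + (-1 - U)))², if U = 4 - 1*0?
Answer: 78961/11664 ≈ 6.7696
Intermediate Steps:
U = 4 (U = 4 + 0 = 4)
X(W, M) = -½ (X(W, M) = 1/(-2) = -½)
((141 + X(5, -9))/(-49 + (-1 - U)))² = ((141 - ½)/(-49 + (-1 - 1*4)))² = (281/(2*(-49 + (-1 - 4))))² = (281/(2*(-49 - 5)))² = ((281/2)/(-54))² = ((281/2)*(-1/54))² = (-281/108)² = 78961/11664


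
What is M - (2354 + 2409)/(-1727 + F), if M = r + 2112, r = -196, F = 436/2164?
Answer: 1792500151/934198 ≈ 1918.8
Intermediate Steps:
F = 109/541 (F = 436*(1/2164) = 109/541 ≈ 0.20148)
M = 1916 (M = -196 + 2112 = 1916)
M - (2354 + 2409)/(-1727 + F) = 1916 - (2354 + 2409)/(-1727 + 109/541) = 1916 - 4763/(-934198/541) = 1916 - 4763*(-541)/934198 = 1916 - 1*(-2576783/934198) = 1916 + 2576783/934198 = 1792500151/934198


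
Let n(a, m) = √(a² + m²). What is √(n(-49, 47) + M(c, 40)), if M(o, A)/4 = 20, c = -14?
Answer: √(80 + √4610) ≈ 12.161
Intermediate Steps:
M(o, A) = 80 (M(o, A) = 4*20 = 80)
√(n(-49, 47) + M(c, 40)) = √(√((-49)² + 47²) + 80) = √(√(2401 + 2209) + 80) = √(√4610 + 80) = √(80 + √4610)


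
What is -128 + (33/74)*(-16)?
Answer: -5000/37 ≈ -135.14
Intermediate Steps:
-128 + (33/74)*(-16) = -128 - 264/37 = -5000/37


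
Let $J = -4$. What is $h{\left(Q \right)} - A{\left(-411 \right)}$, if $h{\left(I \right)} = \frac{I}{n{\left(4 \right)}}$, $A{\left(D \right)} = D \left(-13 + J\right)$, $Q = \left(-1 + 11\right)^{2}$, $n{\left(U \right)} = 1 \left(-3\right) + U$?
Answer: $-6887$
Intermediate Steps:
$n{\left(U \right)} = -3 + U$
$Q = 100$ ($Q = 10^{2} = 100$)
$A{\left(D \right)} = - 17 D$ ($A{\left(D \right)} = D \left(-13 - 4\right) = D \left(-17\right) = - 17 D$)
$h{\left(I \right)} = I$ ($h{\left(I \right)} = \frac{I}{-3 + 4} = \frac{I}{1} = I 1 = I$)
$h{\left(Q \right)} - A{\left(-411 \right)} = 100 - \left(-17\right) \left(-411\right) = 100 - 6987 = -6887$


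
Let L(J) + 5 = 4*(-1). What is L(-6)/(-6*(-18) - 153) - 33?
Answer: -164/5 ≈ -32.800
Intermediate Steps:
L(J) = -9 (L(J) = -5 + 4*(-1) = -5 - 4 = -9)
L(-6)/(-6*(-18) - 153) - 33 = -9/(-6*(-18) - 153) - 33 = -9/(108 - 153) - 33 = -9/(-45) - 33 = -1/45*(-9) - 33 = ⅕ - 33 = -164/5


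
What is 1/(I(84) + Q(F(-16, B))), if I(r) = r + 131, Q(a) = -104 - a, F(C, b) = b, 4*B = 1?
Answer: 4/443 ≈ 0.0090293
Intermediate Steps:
B = 1/4 (B = (1/4)*1 = 1/4 ≈ 0.25000)
I(r) = 131 + r
1/(I(84) + Q(F(-16, B))) = 1/((131 + 84) + (-104 - 1*1/4)) = 1/(215 + (-104 - 1/4)) = 1/(215 - 417/4) = 1/(443/4) = 4/443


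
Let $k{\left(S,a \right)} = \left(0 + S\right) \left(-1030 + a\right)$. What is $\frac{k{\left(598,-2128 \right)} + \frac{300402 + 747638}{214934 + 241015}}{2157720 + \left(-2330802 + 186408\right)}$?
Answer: $- \frac{430525671638}{3037988187} \approx -141.71$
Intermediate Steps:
$k{\left(S,a \right)} = S \left(-1030 + a\right)$
$\frac{k{\left(598,-2128 \right)} + \frac{300402 + 747638}{214934 + 241015}}{2157720 + \left(-2330802 + 186408\right)} = \frac{598 \left(-1030 - 2128\right) + \frac{300402 + 747638}{214934 + 241015}}{2157720 + \left(-2330802 + 186408\right)} = \frac{598 \left(-3158\right) + \frac{1048040}{455949}}{2157720 - 2144394} = \frac{-1888484 + 1048040 \cdot \frac{1}{455949}}{13326} = \left(-1888484 + \frac{1048040}{455949}\right) \frac{1}{13326} = \left(- \frac{861051343276}{455949}\right) \frac{1}{13326} = - \frac{430525671638}{3037988187}$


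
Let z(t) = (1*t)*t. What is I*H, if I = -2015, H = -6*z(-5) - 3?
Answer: 308295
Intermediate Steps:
z(t) = t**2 (z(t) = t*t = t**2)
H = -153 (H = -6*(-5)**2 - 3 = -6*25 - 3 = -150 - 3 = -153)
I*H = -2015*(-153) = 308295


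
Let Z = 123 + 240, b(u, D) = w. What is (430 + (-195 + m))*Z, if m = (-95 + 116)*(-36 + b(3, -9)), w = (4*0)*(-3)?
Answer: -189123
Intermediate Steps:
w = 0 (w = 0*(-3) = 0)
b(u, D) = 0
Z = 363
m = -756 (m = (-95 + 116)*(-36 + 0) = 21*(-36) = -756)
(430 + (-195 + m))*Z = (430 + (-195 - 756))*363 = (430 - 951)*363 = -521*363 = -189123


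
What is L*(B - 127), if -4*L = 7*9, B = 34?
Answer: 5859/4 ≈ 1464.8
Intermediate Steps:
L = -63/4 (L = -7*9/4 = -¼*63 = -63/4 ≈ -15.750)
L*(B - 127) = -63*(34 - 127)/4 = -63/4*(-93) = 5859/4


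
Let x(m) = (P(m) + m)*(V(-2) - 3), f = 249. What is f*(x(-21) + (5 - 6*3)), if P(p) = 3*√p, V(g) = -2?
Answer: 22908 - 3735*I*√21 ≈ 22908.0 - 17116.0*I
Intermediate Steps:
x(m) = -15*√m - 5*m (x(m) = (3*√m + m)*(-2 - 3) = (m + 3*√m)*(-5) = -15*√m - 5*m)
f*(x(-21) + (5 - 6*3)) = 249*((-15*I*√21 - 5*(-21)) + (5 - 6*3)) = 249*((-15*I*√21 + 105) + (5 - 18)) = 249*((-15*I*√21 + 105) - 13) = 249*((105 - 15*I*√21) - 13) = 249*(92 - 15*I*√21) = 22908 - 3735*I*√21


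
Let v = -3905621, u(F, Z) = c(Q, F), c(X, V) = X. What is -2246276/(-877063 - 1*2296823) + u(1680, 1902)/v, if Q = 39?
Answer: 4386489467921/6197997906603 ≈ 0.70773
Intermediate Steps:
u(F, Z) = 39
-2246276/(-877063 - 1*2296823) + u(1680, 1902)/v = -2246276/(-877063 - 1*2296823) + 39/(-3905621) = -2246276/(-877063 - 2296823) + 39*(-1/3905621) = -2246276/(-3173886) - 39/3905621 = -2246276*(-1/3173886) - 39/3905621 = 1123138/1586943 - 39/3905621 = 4386489467921/6197997906603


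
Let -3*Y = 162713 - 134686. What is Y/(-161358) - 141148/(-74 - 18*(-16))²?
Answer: -16760638115/5542163226 ≈ -3.0242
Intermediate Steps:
Y = -28027/3 (Y = -(162713 - 134686)/3 = -⅓*28027 = -28027/3 ≈ -9342.3)
Y/(-161358) - 141148/(-74 - 18*(-16))² = -28027/3/(-161358) - 141148/(-74 - 18*(-16))² = -28027/3*(-1/161358) - 141148/(-74 + 288)² = 28027/484074 - 141148/(214²) = 28027/484074 - 141148/45796 = 28027/484074 - 141148*1/45796 = 28027/484074 - 35287/11449 = -16760638115/5542163226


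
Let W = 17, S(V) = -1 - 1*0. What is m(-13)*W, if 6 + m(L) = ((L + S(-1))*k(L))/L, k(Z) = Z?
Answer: -340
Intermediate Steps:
S(V) = -1 (S(V) = -1 + 0 = -1)
m(L) = -7 + L (m(L) = -6 + ((L - 1)*L)/L = -6 + ((-1 + L)*L)/L = -6 + (L*(-1 + L))/L = -6 + (-1 + L) = -7 + L)
m(-13)*W = (-7 - 13)*17 = -20*17 = -340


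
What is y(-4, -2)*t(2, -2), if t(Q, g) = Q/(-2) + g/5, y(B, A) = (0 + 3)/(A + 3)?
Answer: -21/5 ≈ -4.2000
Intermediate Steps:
y(B, A) = 3/(3 + A)
t(Q, g) = -Q/2 + g/5 (t(Q, g) = Q*(-½) + g*(⅕) = -Q/2 + g/5)
y(-4, -2)*t(2, -2) = (3/(3 - 2))*(-½*2 + (⅕)*(-2)) = (3/1)*(-1 - ⅖) = (3*1)*(-7/5) = 3*(-7/5) = -21/5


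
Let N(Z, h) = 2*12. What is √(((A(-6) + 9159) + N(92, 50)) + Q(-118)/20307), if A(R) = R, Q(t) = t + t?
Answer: √3784353690621/20307 ≈ 95.797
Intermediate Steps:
N(Z, h) = 24
Q(t) = 2*t
√(((A(-6) + 9159) + N(92, 50)) + Q(-118)/20307) = √(((-6 + 9159) + 24) + (2*(-118))/20307) = √((9153 + 24) - 236*1/20307) = √(9177 - 236/20307) = √(186357103/20307) = √3784353690621/20307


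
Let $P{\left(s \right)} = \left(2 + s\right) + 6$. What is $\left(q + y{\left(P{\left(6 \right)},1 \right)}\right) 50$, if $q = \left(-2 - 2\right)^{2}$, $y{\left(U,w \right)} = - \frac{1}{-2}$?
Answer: $825$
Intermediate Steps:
$P{\left(s \right)} = 8 + s$
$y{\left(U,w \right)} = \frac{1}{2}$ ($y{\left(U,w \right)} = \left(-1\right) \left(- \frac{1}{2}\right) = \frac{1}{2}$)
$q = 16$ ($q = \left(-4\right)^{2} = 16$)
$\left(q + y{\left(P{\left(6 \right)},1 \right)}\right) 50 = \left(16 + \frac{1}{2}\right) 50 = \frac{33}{2} \cdot 50 = 825$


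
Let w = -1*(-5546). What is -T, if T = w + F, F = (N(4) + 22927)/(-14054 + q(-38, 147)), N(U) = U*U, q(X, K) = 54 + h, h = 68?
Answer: -77243929/13932 ≈ -5544.4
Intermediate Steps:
q(X, K) = 122 (q(X, K) = 54 + 68 = 122)
N(U) = U²
F = -22943/13932 (F = (4² + 22927)/(-14054 + 122) = (16 + 22927)/(-13932) = 22943*(-1/13932) = -22943/13932 ≈ -1.6468)
w = 5546
T = 77243929/13932 (T = 5546 - 22943/13932 = 77243929/13932 ≈ 5544.4)
-T = -1*77243929/13932 = -77243929/13932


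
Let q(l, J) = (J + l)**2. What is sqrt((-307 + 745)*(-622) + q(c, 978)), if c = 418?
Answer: 2*sqrt(419095) ≈ 1294.8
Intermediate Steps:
sqrt((-307 + 745)*(-622) + q(c, 978)) = sqrt((-307 + 745)*(-622) + (978 + 418)**2) = sqrt(438*(-622) + 1396**2) = sqrt(-272436 + 1948816) = sqrt(1676380) = 2*sqrt(419095)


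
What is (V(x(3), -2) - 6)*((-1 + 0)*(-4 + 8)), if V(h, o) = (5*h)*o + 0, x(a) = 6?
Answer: 264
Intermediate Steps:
V(h, o) = 5*h*o (V(h, o) = 5*h*o + 0 = 5*h*o)
(V(x(3), -2) - 6)*((-1 + 0)*(-4 + 8)) = (5*6*(-2) - 6)*((-1 + 0)*(-4 + 8)) = (-60 - 6)*(-1*4) = -66*(-4) = 264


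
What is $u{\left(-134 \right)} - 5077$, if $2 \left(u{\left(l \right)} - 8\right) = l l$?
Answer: $3909$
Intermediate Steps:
$u{\left(l \right)} = 8 + \frac{l^{2}}{2}$ ($u{\left(l \right)} = 8 + \frac{l l}{2} = 8 + \frac{l^{2}}{2}$)
$u{\left(-134 \right)} - 5077 = \left(8 + \frac{\left(-134\right)^{2}}{2}\right) - 5077 = \left(8 + \frac{1}{2} \cdot 17956\right) - 5077 = \left(8 + 8978\right) - 5077 = 8986 - 5077 = 3909$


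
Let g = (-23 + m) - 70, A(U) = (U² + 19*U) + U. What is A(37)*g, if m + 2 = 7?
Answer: -185592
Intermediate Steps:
m = 5 (m = -2 + 7 = 5)
A(U) = U² + 20*U
g = -88 (g = (-23 + 5) - 70 = -18 - 70 = -88)
A(37)*g = (37*(20 + 37))*(-88) = (37*57)*(-88) = 2109*(-88) = -185592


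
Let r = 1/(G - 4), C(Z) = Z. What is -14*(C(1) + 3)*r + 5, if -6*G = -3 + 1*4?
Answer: 461/25 ≈ 18.440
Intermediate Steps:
G = -⅙ (G = -(-3 + 1*4)/6 = -(-3 + 4)/6 = -⅙*1 = -⅙ ≈ -0.16667)
r = -6/25 (r = 1/(-⅙ - 4) = 1/(-25/6) = -6/25 ≈ -0.24000)
-14*(C(1) + 3)*r + 5 = -14*(1 + 3)*(-6)/25 + 5 = -56*(-6)/25 + 5 = -14*(-24/25) + 5 = 336/25 + 5 = 461/25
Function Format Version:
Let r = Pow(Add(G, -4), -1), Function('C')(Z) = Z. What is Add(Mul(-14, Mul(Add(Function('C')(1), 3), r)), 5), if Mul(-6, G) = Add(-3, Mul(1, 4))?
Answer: Rational(461, 25) ≈ 18.440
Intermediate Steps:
G = Rational(-1, 6) (G = Mul(Rational(-1, 6), Add(-3, Mul(1, 4))) = Mul(Rational(-1, 6), Add(-3, 4)) = Mul(Rational(-1, 6), 1) = Rational(-1, 6) ≈ -0.16667)
r = Rational(-6, 25) (r = Pow(Add(Rational(-1, 6), -4), -1) = Pow(Rational(-25, 6), -1) = Rational(-6, 25) ≈ -0.24000)
Add(Mul(-14, Mul(Add(Function('C')(1), 3), r)), 5) = Add(Mul(-14, Mul(Add(1, 3), Rational(-6, 25))), 5) = Add(Mul(-14, Mul(4, Rational(-6, 25))), 5) = Add(Mul(-14, Rational(-24, 25)), 5) = Add(Rational(336, 25), 5) = Rational(461, 25)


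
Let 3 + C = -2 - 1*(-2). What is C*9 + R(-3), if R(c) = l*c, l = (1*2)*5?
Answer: -57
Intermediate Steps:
l = 10 (l = 2*5 = 10)
R(c) = 10*c
C = -3 (C = -3 + (-2 - 1*(-2)) = -3 + (-2 + 2) = -3 + 0 = -3)
C*9 + R(-3) = -3*9 + 10*(-3) = -27 - 30 = -57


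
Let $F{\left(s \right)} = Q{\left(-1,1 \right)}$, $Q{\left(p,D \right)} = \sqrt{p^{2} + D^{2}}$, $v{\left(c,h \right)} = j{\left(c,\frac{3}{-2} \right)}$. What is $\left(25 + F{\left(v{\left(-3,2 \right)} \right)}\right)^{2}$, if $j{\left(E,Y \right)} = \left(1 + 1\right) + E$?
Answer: $\left(25 + \sqrt{2}\right)^{2} \approx 697.71$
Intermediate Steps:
$j{\left(E,Y \right)} = 2 + E$
$v{\left(c,h \right)} = 2 + c$
$Q{\left(p,D \right)} = \sqrt{D^{2} + p^{2}}$
$F{\left(s \right)} = \sqrt{2}$ ($F{\left(s \right)} = \sqrt{1^{2} + \left(-1\right)^{2}} = \sqrt{1 + 1} = \sqrt{2}$)
$\left(25 + F{\left(v{\left(-3,2 \right)} \right)}\right)^{2} = \left(25 + \sqrt{2}\right)^{2}$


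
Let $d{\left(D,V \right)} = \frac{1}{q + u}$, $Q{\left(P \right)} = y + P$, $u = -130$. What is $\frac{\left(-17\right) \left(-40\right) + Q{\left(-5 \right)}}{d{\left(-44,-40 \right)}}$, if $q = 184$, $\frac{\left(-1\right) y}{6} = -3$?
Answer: $37422$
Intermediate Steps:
$y = 18$ ($y = \left(-6\right) \left(-3\right) = 18$)
$Q{\left(P \right)} = 18 + P$
$d{\left(D,V \right)} = \frac{1}{54}$ ($d{\left(D,V \right)} = \frac{1}{184 - 130} = \frac{1}{54}$)
$\frac{\left(-17\right) \left(-40\right) + Q{\left(-5 \right)}}{d{\left(-44,-40 \right)}} = \left(\left(-17\right) \left(-40\right) + \left(18 - 5\right)\right) \frac{1}{\frac{1}{54}} = \left(680 + 13\right) 54 = 693 \cdot 54 = 37422$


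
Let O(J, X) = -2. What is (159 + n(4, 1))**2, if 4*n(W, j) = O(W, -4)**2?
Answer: 25600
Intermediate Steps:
n(W, j) = 1 (n(W, j) = (1/4)*(-2)**2 = (1/4)*4 = 1)
(159 + n(4, 1))**2 = (159 + 1)**2 = 160**2 = 25600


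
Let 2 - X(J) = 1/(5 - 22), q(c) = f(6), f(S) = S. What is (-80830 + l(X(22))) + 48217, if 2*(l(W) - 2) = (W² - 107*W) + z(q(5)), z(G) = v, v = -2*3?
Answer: -9456666/289 ≈ -32722.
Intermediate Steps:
v = -6
q(c) = 6
z(G) = -6
X(J) = 35/17 (X(J) = 2 - 1/(5 - 22) = 2 - 1/(-17) = 2 - 1*(-1/17) = 2 + 1/17 = 35/17)
l(W) = -1 + W²/2 - 107*W/2 (l(W) = 2 + ((W² - 107*W) - 6)/2 = 2 + (-6 + W² - 107*W)/2 = 2 + (-3 + W²/2 - 107*W/2) = -1 + W²/2 - 107*W/2)
(-80830 + l(X(22))) + 48217 = (-80830 + (-1 + (35/17)²/2 - 107/2*35/17)) + 48217 = (-80830 + (-1 + (½)*(1225/289) - 3745/34)) + 48217 = (-80830 + (-1 + 1225/578 - 3745/34)) + 48217 = (-80830 - 31509/289) + 48217 = -23391379/289 + 48217 = -9456666/289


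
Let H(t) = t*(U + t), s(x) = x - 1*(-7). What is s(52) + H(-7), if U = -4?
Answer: 136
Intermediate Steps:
s(x) = 7 + x (s(x) = x + 7 = 7 + x)
H(t) = t*(-4 + t)
s(52) + H(-7) = (7 + 52) - 7*(-4 - 7) = 59 - 7*(-11) = 59 + 77 = 136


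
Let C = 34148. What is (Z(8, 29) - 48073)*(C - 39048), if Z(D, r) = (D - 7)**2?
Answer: 235552800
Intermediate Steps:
Z(D, r) = (-7 + D)**2
(Z(8, 29) - 48073)*(C - 39048) = ((-7 + 8)**2 - 48073)*(34148 - 39048) = (1**2 - 48073)*(-4900) = (1 - 48073)*(-4900) = -48072*(-4900) = 235552800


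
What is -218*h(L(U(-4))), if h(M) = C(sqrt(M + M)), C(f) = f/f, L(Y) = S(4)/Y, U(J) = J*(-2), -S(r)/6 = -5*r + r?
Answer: -218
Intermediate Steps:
S(r) = 24*r (S(r) = -6*(-5*r + r) = -(-24)*r = 24*r)
U(J) = -2*J
L(Y) = 96/Y (L(Y) = (24*4)/Y = 96/Y)
C(f) = 1
h(M) = 1
-218*h(L(U(-4))) = -218*1 = -218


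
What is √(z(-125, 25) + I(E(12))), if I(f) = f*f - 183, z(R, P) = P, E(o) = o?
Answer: I*√14 ≈ 3.7417*I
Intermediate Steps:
I(f) = -183 + f² (I(f) = f² - 183 = -183 + f²)
√(z(-125, 25) + I(E(12))) = √(25 + (-183 + 12²)) = √(25 + (-183 + 144)) = √(25 - 39) = √(-14) = I*√14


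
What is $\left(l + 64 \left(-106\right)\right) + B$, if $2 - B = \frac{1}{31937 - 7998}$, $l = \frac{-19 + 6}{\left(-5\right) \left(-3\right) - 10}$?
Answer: $- \frac{812082702}{119695} \approx -6784.6$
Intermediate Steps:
$l = - \frac{13}{5}$ ($l = - \frac{13}{15 - 10} = - \frac{13}{5} \approx -2.6$)
$B = \frac{47877}{23939}$ ($B = 2 - \frac{1}{31937 - 7998} = 2 - \frac{1}{23939} = \frac{47877}{23939} \approx 2.0$)
$\left(l + 64 \left(-106\right)\right) + B = \left(- \frac{13}{5} + 64 \left(-106\right)\right) + \frac{47877}{23939} = \left(- \frac{13}{5} - 6784\right) + \frac{47877}{23939} = - \frac{33933}{5} + \frac{47877}{23939} = - \frac{812082702}{119695}$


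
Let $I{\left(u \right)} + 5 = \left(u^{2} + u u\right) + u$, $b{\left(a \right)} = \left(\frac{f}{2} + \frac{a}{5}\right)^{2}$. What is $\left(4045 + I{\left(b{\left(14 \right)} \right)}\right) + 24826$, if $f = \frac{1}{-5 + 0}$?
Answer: $\frac{144897891}{5000} \approx 28980.0$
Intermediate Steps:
$f = - \frac{1}{5}$ ($f = \frac{1}{-5} = - \frac{1}{5} \approx -0.2$)
$b{\left(a \right)} = \left(- \frac{1}{10} + \frac{a}{5}\right)^{2}$ ($b{\left(a \right)} = \left(- \frac{1}{5 \cdot 2} + \frac{a}{5}\right)^{2} = \left(\left(- \frac{1}{5}\right) \frac{1}{2} + a \frac{1}{5}\right)^{2} = \left(- \frac{1}{10} + \frac{a}{5}\right)^{2}$)
$I{\left(u \right)} = -5 + u + 2 u^{2}$ ($I{\left(u \right)} = -5 + \left(\left(u^{2} + u u\right) + u\right) = -5 + \left(\left(u^{2} + u^{2}\right) + u\right) = -5 + \left(2 u^{2} + u\right) = -5 + \left(u + 2 u^{2}\right) = -5 + u + 2 u^{2}$)
$\left(4045 + I{\left(b{\left(14 \right)} \right)}\right) + 24826 = \left(4045 + \left(-5 + \frac{\left(-1 + 2 \cdot 14\right)^{2}}{100} + 2 \left(\frac{\left(-1 + 2 \cdot 14\right)^{2}}{100}\right)^{2}\right)\right) + 24826 = \left(4045 + \left(-5 + \frac{\left(-1 + 28\right)^{2}}{100} + 2 \left(\frac{\left(-1 + 28\right)^{2}}{100}\right)^{2}\right)\right) + 24826 = \left(4045 + \left(-5 + \frac{27^{2}}{100} + 2 \left(\frac{27^{2}}{100}\right)^{2}\right)\right) + 24826 = \left(4045 + \left(-5 + \frac{1}{100} \cdot 729 + 2 \left(\frac{1}{100} \cdot 729\right)^{2}\right)\right) + 24826 = \left(4045 + \left(-5 + \frac{729}{100} + 2 \left(\frac{729}{100}\right)^{2}\right)\right) + 24826 = \left(4045 + \left(-5 + \frac{729}{100} + 2 \cdot \frac{531441}{10000}\right)\right) + 24826 = \left(4045 + \left(-5 + \frac{729}{100} + \frac{531441}{5000}\right)\right) + 24826 = \left(4045 + \frac{542891}{5000}\right) + 24826 = \frac{20767891}{5000} + 24826 = \frac{144897891}{5000}$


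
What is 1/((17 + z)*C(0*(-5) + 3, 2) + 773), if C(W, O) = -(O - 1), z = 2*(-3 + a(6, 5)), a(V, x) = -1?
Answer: 1/764 ≈ 0.0013089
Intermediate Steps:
z = -8 (z = 2*(-3 - 1) = 2*(-4) = -8)
C(W, O) = 1 - O (C(W, O) = -(-1 + O) = 1 - O)
1/((17 + z)*C(0*(-5) + 3, 2) + 773) = 1/((17 - 8)*(1 - 1*2) + 773) = 1/(9*(1 - 2) + 773) = 1/(9*(-1) + 773) = 1/(-9 + 773) = 1/764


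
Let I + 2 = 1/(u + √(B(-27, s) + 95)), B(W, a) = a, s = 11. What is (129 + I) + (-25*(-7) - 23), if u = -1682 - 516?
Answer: 673937072/2415549 - √106/4831098 ≈ 279.00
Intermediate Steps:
u = -2198
I = -2 + 1/(-2198 + √106) (I = -2 + 1/(-2198 + √(11 + 95)) = -2 + 1/(-2198 + √106) ≈ -2.0005)
(129 + I) + (-25*(-7) - 23) = (129 + (-4832197/2415549 - √106/4831098)) + (-25*(-7) - 23) = (306773624/2415549 - √106/4831098) + (175 - 23) = (306773624/2415549 - √106/4831098) + 152 = 673937072/2415549 - √106/4831098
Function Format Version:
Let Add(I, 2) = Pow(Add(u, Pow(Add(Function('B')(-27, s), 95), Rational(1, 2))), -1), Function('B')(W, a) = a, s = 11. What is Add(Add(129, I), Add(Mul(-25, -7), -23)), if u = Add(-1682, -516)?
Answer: Add(Rational(673937072, 2415549), Mul(Rational(-1, 4831098), Pow(106, Rational(1, 2)))) ≈ 279.00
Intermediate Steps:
u = -2198
I = Add(-2, Pow(Add(-2198, Pow(106, Rational(1, 2))), -1)) (I = Add(-2, Pow(Add(-2198, Pow(Add(11, 95), Rational(1, 2))), -1)) = Add(-2, Pow(Add(-2198, Pow(106, Rational(1, 2))), -1)) ≈ -2.0005)
Add(Add(129, I), Add(Mul(-25, -7), -23)) = Add(Add(129, Add(Rational(-4832197, 2415549), Mul(Rational(-1, 4831098), Pow(106, Rational(1, 2))))), Add(Mul(-25, -7), -23)) = Add(Add(Rational(306773624, 2415549), Mul(Rational(-1, 4831098), Pow(106, Rational(1, 2)))), Add(175, -23)) = Add(Add(Rational(306773624, 2415549), Mul(Rational(-1, 4831098), Pow(106, Rational(1, 2)))), 152) = Add(Rational(673937072, 2415549), Mul(Rational(-1, 4831098), Pow(106, Rational(1, 2))))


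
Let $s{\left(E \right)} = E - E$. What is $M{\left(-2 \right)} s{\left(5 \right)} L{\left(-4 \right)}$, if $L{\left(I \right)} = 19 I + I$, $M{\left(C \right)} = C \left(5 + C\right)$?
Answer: $0$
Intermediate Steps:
$L{\left(I \right)} = 20 I$
$s{\left(E \right)} = 0$
$M{\left(-2 \right)} s{\left(5 \right)} L{\left(-4 \right)} = - 2 \left(5 - 2\right) 0 \cdot 20 \left(-4\right) = \left(-2\right) 3 \cdot 0 \left(-80\right) = \left(-6\right) 0 \left(-80\right) = 0 \left(-80\right) = 0$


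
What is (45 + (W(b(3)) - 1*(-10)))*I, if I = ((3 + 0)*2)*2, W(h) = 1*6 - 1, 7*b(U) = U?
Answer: 720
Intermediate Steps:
b(U) = U/7
W(h) = 5 (W(h) = 6 - 1 = 5)
I = 12 (I = (3*2)*2 = 6*2 = 12)
(45 + (W(b(3)) - 1*(-10)))*I = (45 + (5 - 1*(-10)))*12 = (45 + (5 + 10))*12 = (45 + 15)*12 = 60*12 = 720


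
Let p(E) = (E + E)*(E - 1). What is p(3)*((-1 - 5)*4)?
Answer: -288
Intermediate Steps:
p(E) = 2*E*(-1 + E) (p(E) = (2*E)*(-1 + E) = 2*E*(-1 + E))
p(3)*((-1 - 5)*4) = (2*3*(-1 + 3))*((-1 - 5)*4) = (2*3*2)*(-6*4) = 12*(-24) = -288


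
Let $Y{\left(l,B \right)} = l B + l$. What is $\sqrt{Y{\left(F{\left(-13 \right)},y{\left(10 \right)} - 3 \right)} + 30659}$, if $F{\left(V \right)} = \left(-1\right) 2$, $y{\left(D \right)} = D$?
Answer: $\sqrt{30643} \approx 175.05$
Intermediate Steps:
$F{\left(V \right)} = -2$
$Y{\left(l,B \right)} = l + B l$ ($Y{\left(l,B \right)} = B l + l = l + B l$)
$\sqrt{Y{\left(F{\left(-13 \right)},y{\left(10 \right)} - 3 \right)} + 30659} = \sqrt{- 2 \left(1 + \left(10 - 3\right)\right) + 30659} = \sqrt{- 2 \left(1 + 7\right) + 30659} = \sqrt{\left(-2\right) 8 + 30659} = \sqrt{-16 + 30659} = \sqrt{30643}$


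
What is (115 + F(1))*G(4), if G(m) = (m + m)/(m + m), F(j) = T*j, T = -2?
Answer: 113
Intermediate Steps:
F(j) = -2*j
G(m) = 1 (G(m) = (2*m)/((2*m)) = (2*m)*(1/(2*m)) = 1)
(115 + F(1))*G(4) = (115 - 2*1)*1 = (115 - 2)*1 = 113*1 = 113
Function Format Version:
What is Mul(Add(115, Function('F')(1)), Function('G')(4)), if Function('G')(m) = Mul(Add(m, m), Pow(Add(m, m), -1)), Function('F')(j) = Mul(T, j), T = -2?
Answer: 113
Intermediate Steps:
Function('F')(j) = Mul(-2, j)
Function('G')(m) = 1 (Function('G')(m) = Mul(Mul(2, m), Pow(Mul(2, m), -1)) = Mul(Mul(2, m), Mul(Rational(1, 2), Pow(m, -1))) = 1)
Mul(Add(115, Function('F')(1)), Function('G')(4)) = Mul(Add(115, Mul(-2, 1)), 1) = Mul(Add(115, -2), 1) = Mul(113, 1) = 113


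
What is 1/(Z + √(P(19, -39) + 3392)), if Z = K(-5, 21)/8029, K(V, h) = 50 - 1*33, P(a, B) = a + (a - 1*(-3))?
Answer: -136493/221307798864 + 64464841*√3433/221307798864 ≈ 0.017067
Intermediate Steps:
P(a, B) = 3 + 2*a (P(a, B) = a + (a + 3) = a + (3 + a) = 3 + 2*a)
K(V, h) = 17 (K(V, h) = 50 - 33 = 17)
Z = 17/8029 ≈ 0.0021173
1/(Z + √(P(19, -39) + 3392)) = 1/(17/8029 + √((3 + 2*19) + 3392)) = 1/(17/8029 + √((3 + 38) + 3392)) = 1/(17/8029 + √(41 + 3392)) = 1/(17/8029 + √3433)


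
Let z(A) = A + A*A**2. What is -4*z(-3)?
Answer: 120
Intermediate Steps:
z(A) = A + A**3
-4*z(-3) = -4*(-3 + (-3)**3) = -4*(-3 - 27) = -4*(-30) = 120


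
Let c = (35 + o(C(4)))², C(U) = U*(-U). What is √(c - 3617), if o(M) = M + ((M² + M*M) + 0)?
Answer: 2*√69586 ≈ 527.58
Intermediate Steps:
C(U) = -U²
o(M) = M + 2*M² (o(M) = M + ((M² + M²) + 0) = M + (2*M² + 0) = M + 2*M²)
c = 281961 (c = (35 + (-1*4²)*(1 + 2*(-1*4²)))² = (35 + (-1*16)*(1 + 2*(-1*16)))² = (35 - 16*(1 + 2*(-16)))² = (35 - 16*(1 - 32))² = (35 - 16*(-31))² = (35 + 496)² = 531² = 281961)
√(c - 3617) = √(281961 - 3617) = √278344 = 2*√69586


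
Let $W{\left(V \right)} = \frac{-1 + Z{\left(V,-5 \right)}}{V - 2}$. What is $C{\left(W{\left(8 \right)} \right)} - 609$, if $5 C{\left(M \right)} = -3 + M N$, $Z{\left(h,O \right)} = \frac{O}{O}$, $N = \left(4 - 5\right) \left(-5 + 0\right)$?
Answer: $- \frac{3048}{5} \approx -609.6$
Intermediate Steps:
$N = 5$ ($N = \left(-1\right) \left(-5\right) = 5$)
$Z{\left(h,O \right)} = 1$
$W{\left(V \right)} = 0$ ($W{\left(V \right)} = \frac{-1 + 1}{V - 2} = \frac{0}{-2 + V} = 0$)
$C{\left(M \right)} = - \frac{3}{5} + M$ ($C{\left(M \right)} = \frac{-3 + M 5}{5} = \frac{-3 + 5 M}{5} = - \frac{3}{5} + M$)
$C{\left(W{\left(8 \right)} \right)} - 609 = \left(- \frac{3}{5} + 0\right) - 609 = - \frac{3}{5} - 609 = - \frac{3048}{5}$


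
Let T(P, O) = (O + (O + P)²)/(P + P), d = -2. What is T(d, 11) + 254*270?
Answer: 68557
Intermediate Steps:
T(P, O) = (O + (O + P)²)/(2*P) (T(P, O) = (O + (O + P)²)/((2*P)) = (O + (O + P)²)*(1/(2*P)) = (O + (O + P)²)/(2*P))
T(d, 11) + 254*270 = (½)*(11 + (11 - 2)²)/(-2) + 254*270 = (½)*(-½)*(11 + 9²) + 68580 = (½)*(-½)*(11 + 81) + 68580 = (½)*(-½)*92 + 68580 = -23 + 68580 = 68557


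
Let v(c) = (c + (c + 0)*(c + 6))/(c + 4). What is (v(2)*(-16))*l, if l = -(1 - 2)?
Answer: -48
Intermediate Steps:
l = 1 (l = -1*(-1) = 1)
v(c) = (c + c*(6 + c))/(4 + c)
(v(2)*(-16))*l = ((2*(7 + 2)/(4 + 2))*(-16))*1 = ((2*9/6)*(-16))*1 = ((2*(1/6)*9)*(-16))*1 = (3*(-16))*1 = -48*1 = -48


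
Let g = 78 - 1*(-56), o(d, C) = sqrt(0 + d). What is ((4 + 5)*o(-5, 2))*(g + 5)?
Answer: 1251*I*sqrt(5) ≈ 2797.3*I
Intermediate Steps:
o(d, C) = sqrt(d)
g = 134 (g = 78 + 56 = 134)
((4 + 5)*o(-5, 2))*(g + 5) = ((4 + 5)*sqrt(-5))*(134 + 5) = (9*(I*sqrt(5)))*139 = (9*I*sqrt(5))*139 = 1251*I*sqrt(5)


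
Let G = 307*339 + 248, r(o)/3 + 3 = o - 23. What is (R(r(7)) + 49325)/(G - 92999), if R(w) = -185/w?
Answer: 1405855/322677 ≈ 4.3568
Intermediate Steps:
r(o) = -78 + 3*o (r(o) = -9 + 3*(o - 23) = -9 + 3*(-23 + o) = -9 + (-69 + 3*o) = -78 + 3*o)
G = 104321 (G = 104073 + 248 = 104321)
(R(r(7)) + 49325)/(G - 92999) = (-185/(-78 + 3*7) + 49325)/(104321 - 92999) = (-185/(-78 + 21) + 49325)/11322 = (-185/(-57) + 49325)*(1/11322) = (-185*(-1/57) + 49325)*(1/11322) = (185/57 + 49325)*(1/11322) = (2811710/57)*(1/11322) = 1405855/322677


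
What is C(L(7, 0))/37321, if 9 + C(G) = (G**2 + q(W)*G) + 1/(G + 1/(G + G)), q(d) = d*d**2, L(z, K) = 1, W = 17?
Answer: 14717/111963 ≈ 0.13145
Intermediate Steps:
q(d) = d**3
C(G) = -9 + G**2 + 1/(G + 1/(2*G)) + 4913*G (C(G) = -9 + ((G**2 + 17**3*G) + 1/(G + 1/(G + G))) = -9 + ((G**2 + 4913*G) + 1/(G + 1/(2*G))) = -9 + (G**2 + 1/(G + 1/(2*G)) + 4913*G) = -9 + G**2 + 1/(G + 1/(2*G)) + 4913*G)
C(L(7, 0))/37321 = ((-9 - 17*1**2 + 2*1**4 + 4915*1 + 9826*1**3)/(1 + 2*1**2))/37321 = ((-9 - 17*1 + 2*1 + 4915 + 9826*1)/(1 + 2*1))*(1/37321) = ((-9 - 17 + 2 + 4915 + 9826)/(1 + 2))*(1/37321) = (14717/3)*(1/37321) = 14717/111963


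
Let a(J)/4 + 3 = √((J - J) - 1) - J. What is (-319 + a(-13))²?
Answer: 77825 - 2232*I ≈ 77825.0 - 2232.0*I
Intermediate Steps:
a(J) = -12 - 4*J + 4*I (a(J) = -12 + 4*(√((J - J) - 1) - J) = -12 + 4*(√(0 - 1) - J) = -12 + 4*(√(-1) - J) = -12 + 4*(I - J) = -12 + (-4*J + 4*I) = -12 - 4*J + 4*I)
(-319 + a(-13))² = (-319 + (-12 - 4*(-13) + 4*I))² = (-319 + (-12 + 52 + 4*I))² = (-319 + (40 + 4*I))² = (-279 + 4*I)²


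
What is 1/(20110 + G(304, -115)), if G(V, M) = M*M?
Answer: 1/33335 ≈ 2.9999e-5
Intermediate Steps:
G(V, M) = M**2
1/(20110 + G(304, -115)) = 1/(20110 + (-115)**2) = 1/(20110 + 13225) = 1/33335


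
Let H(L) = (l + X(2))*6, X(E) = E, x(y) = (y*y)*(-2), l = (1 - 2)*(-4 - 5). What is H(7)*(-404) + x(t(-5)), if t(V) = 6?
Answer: -26736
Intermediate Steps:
l = 9 (l = -1*(-9) = 9)
x(y) = -2*y**2 (x(y) = y**2*(-2) = -2*y**2)
H(L) = 66 (H(L) = (9 + 2)*6 = 11*6 = 66)
H(7)*(-404) + x(t(-5)) = 66*(-404) - 2*6**2 = -26664 - 2*36 = -26664 - 72 = -26736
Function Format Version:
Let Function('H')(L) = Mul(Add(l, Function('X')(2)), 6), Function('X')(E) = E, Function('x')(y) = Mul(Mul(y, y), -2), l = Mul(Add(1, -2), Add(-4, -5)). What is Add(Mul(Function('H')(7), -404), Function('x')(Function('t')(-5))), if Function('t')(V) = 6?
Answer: -26736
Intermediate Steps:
l = 9 (l = Mul(-1, -9) = 9)
Function('x')(y) = Mul(-2, Pow(y, 2)) (Function('x')(y) = Mul(Pow(y, 2), -2) = Mul(-2, Pow(y, 2)))
Function('H')(L) = 66 (Function('H')(L) = Mul(Add(9, 2), 6) = Mul(11, 6) = 66)
Add(Mul(Function('H')(7), -404), Function('x')(Function('t')(-5))) = Add(Mul(66, -404), Mul(-2, Pow(6, 2))) = Add(-26664, Mul(-2, 36)) = Add(-26664, -72) = -26736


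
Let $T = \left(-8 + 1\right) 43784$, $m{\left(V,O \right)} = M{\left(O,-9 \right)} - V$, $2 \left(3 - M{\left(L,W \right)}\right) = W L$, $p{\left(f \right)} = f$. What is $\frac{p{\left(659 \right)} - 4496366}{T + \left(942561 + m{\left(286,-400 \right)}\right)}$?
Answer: $- \frac{1498569}{211330} \approx -7.0911$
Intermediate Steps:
$M{\left(L,W \right)} = 3 - \frac{L W}{2}$ ($M{\left(L,W \right)} = 3 - \frac{W L}{2} = 3 - \frac{L W}{2}$)
$m{\left(V,O \right)} = 3 - V + \frac{9 O}{2}$ ($m{\left(V,O \right)} = \left(3 - \frac{1}{2} O \left(-9\right)\right) - V = \left(3 + \frac{9 O}{2}\right) - V = 3 - V + \frac{9 O}{2}$)
$T = -306488$ ($T = \left(-7\right) 43784 = -306488$)
$\frac{p{\left(659 \right)} - 4496366}{T + \left(942561 + m{\left(286,-400 \right)}\right)} = \frac{659 - 4496366}{-306488 + \left(942561 + \left(3 - 286 + \frac{9}{2} \left(-400\right)\right)\right)} = - \frac{4495707}{-306488 + \left(942561 - 2083\right)} = - \frac{4495707}{-306488 + 940478} = - \frac{4495707}{633990} = \left(-4495707\right) \frac{1}{633990} = - \frac{1498569}{211330}$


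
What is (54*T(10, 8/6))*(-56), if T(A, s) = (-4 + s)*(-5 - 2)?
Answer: -56448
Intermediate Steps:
T(A, s) = 28 - 7*s (T(A, s) = (-4 + s)*(-7) = 28 - 7*s)
(54*T(10, 8/6))*(-56) = (54*(28 - 56/6))*(-56) = (54*(28 - 7*4/3))*(-56) = (54*(28 - 28/3))*(-56) = (54*(56/3))*(-56) = 1008*(-56) = -56448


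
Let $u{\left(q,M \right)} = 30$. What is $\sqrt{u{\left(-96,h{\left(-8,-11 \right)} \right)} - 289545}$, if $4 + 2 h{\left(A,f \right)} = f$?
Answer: $i \sqrt{289515} \approx 538.07 i$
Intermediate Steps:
$h{\left(A,f \right)} = -2 + \frac{f}{2}$
$\sqrt{u{\left(-96,h{\left(-8,-11 \right)} \right)} - 289545} = \sqrt{30 - 289545} = \sqrt{-289515} = i \sqrt{289515}$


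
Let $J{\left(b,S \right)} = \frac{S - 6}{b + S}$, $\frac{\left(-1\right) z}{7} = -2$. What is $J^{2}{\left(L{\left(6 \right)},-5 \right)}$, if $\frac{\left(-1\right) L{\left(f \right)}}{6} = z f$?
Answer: $\frac{121}{259081} \approx 0.00046704$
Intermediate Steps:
$z = 14$ ($z = \left(-7\right) \left(-2\right) = 14$)
$L{\left(f \right)} = - 84 f$ ($L{\left(f \right)} = - 6 \cdot 14 f = - 84 f$)
$J{\left(b,S \right)} = \frac{-6 + S}{S + b}$
$J^{2}{\left(L{\left(6 \right)},-5 \right)} = \left(\frac{-6 - 5}{-5 - 504}\right)^{2} = \left(\frac{1}{-5 - 504} \left(-11\right)\right)^{2} = \left(\frac{1}{-509} \left(-11\right)\right)^{2} = \left(\left(- \frac{1}{509}\right) \left(-11\right)\right)^{2} = \left(\frac{11}{509}\right)^{2} = \frac{121}{259081}$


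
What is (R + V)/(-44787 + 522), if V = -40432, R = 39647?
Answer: 157/8853 ≈ 0.017734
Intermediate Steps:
(R + V)/(-44787 + 522) = (39647 - 40432)/(-44787 + 522) = -785/(-44265) = -785*(-1/44265) = 157/8853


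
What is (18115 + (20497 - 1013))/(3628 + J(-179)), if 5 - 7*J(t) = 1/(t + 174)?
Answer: 1315965/127006 ≈ 10.361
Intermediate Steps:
J(t) = 5/7 - 1/(7*(174 + t)) (J(t) = 5/7 - 1/(7*(t + 174)) = 5/7 - 1/(7*(174 + t)))
(18115 + (20497 - 1013))/(3628 + J(-179)) = (18115 + (20497 - 1013))/(3628 + (869 + 5*(-179))/(7*(174 - 179))) = (18115 + 19484)/(3628 + (⅐)*(869 - 895)/(-5)) = 37599/(3628 + (⅐)*(-⅕)*(-26)) = 37599/(3628 + 26/35) = 37599/(127006/35) = 37599*(35/127006) = 1315965/127006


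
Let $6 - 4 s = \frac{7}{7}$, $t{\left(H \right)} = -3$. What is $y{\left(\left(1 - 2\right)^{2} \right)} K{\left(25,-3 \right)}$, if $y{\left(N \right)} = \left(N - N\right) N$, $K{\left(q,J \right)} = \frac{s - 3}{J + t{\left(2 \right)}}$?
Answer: $0$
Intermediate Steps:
$s = \frac{5}{4}$ ($s = \frac{3}{2} - \frac{7 \cdot \frac{1}{7}}{4} = \frac{3}{2} - \frac{1}{4} = \frac{5}{4} \approx 1.25$)
$K{\left(q,J \right)} = - \frac{7}{4 \left(-3 + J\right)}$ ($K{\left(q,J \right)} = \frac{\frac{5}{4} - 3}{J - 3} = - \frac{7}{4 \left(-3 + J\right)}$)
$y{\left(N \right)} = 0$ ($y{\left(N \right)} = 0 N = 0$)
$y{\left(\left(1 - 2\right)^{2} \right)} K{\left(25,-3 \right)} = 0 \left(- \frac{7}{-12 + 4 \left(-3\right)}\right) = 0 \left(- \frac{7}{-12 - 12}\right) = 0 \left(- \frac{7}{-24}\right) = 0 \left(\left(-7\right) \left(- \frac{1}{24}\right)\right) = 0 \cdot \frac{7}{24} = 0$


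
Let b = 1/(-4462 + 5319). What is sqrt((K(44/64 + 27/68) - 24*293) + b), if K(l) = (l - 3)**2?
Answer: 9*I*sqrt(4714835801615)/233104 ≈ 83.835*I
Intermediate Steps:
K(l) = (-3 + l)**2
b = 1/857 ≈ 0.0011669
sqrt((K(44/64 + 27/68) - 24*293) + b) = sqrt(((-3 + (44/64 + 27/68))**2 - 24*293) + 1/857) = sqrt(((-3 + (44*(1/64) + 27*(1/68)))**2 - 7032) + 1/857) = sqrt(((-3 + (11/16 + 27/68))**2 - 7032) + 1/857) = sqrt(((-3 + 295/272)**2 - 7032) + 1/857) = sqrt(((-521/272)**2 - 7032) + 1/857) = sqrt((271441/73984 - 7032) + 1/857) = sqrt(-519984047/73984 + 1/857) = sqrt(-445626254295/63404288) = 9*I*sqrt(4714835801615)/233104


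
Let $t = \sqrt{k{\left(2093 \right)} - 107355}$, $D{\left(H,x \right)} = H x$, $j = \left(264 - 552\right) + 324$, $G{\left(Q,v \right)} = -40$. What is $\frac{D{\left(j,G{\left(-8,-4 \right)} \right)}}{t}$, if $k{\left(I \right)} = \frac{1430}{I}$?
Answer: $\frac{288 i \sqrt{747845}}{56669} \approx 4.3949 i$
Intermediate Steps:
$j = 36$ ($j = -288 + 324 = 36$)
$t = \frac{61 i \sqrt{747845}}{161}$ ($t = \sqrt{\frac{1430}{2093} - 107355} = \sqrt{1430 \cdot \frac{1}{2093} - 107355} = \sqrt{\frac{110}{161} - 107355} = \sqrt{- \frac{17284045}{161}} = \frac{61 i \sqrt{747845}}{161} \approx 327.65 i$)
$\frac{D{\left(j,G{\left(-8,-4 \right)} \right)}}{t} = \frac{36 \left(-40\right)}{\frac{61}{161} i \sqrt{747845}} = - 1440 \left(- \frac{i \sqrt{747845}}{283345}\right) = \frac{288 i \sqrt{747845}}{56669}$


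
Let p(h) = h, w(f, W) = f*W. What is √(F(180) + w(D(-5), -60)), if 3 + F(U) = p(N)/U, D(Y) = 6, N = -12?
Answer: I*√81690/15 ≈ 19.054*I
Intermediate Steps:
w(f, W) = W*f
F(U) = -3 - 12/U
√(F(180) + w(D(-5), -60)) = √((-3 - 12/180) - 60*6) = √((-3 - 12*1/180) - 360) = √((-3 - 1/15) - 360) = √(-46/15 - 360) = √(-5446/15) = I*√81690/15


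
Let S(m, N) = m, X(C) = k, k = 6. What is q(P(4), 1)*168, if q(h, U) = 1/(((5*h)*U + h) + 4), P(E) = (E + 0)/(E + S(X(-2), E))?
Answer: 105/4 ≈ 26.250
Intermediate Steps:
X(C) = 6
P(E) = E/(6 + E) (P(E) = (E + 0)/(E + 6) = E/(6 + E))
q(h, U) = 1/(4 + h + 5*U*h) (q(h, U) = 1/((5*U*h + h) + 4) = 1/((h + 5*U*h) + 4) = 1/(4 + h + 5*U*h))
q(P(4), 1)*168 = 168/(4 + 4/(6 + 4) + 5*1*(4/(6 + 4))) = 168/(4 + 4/10 + 5*1*(4/10)) = 168/(4 + 4*(⅒) + 5*1*(4*(⅒))) = 168/(4 + ⅖ + 5*1*(⅖)) = 168/(4 + ⅖ + 2) = 168/(32/5) = (5/32)*168 = 105/4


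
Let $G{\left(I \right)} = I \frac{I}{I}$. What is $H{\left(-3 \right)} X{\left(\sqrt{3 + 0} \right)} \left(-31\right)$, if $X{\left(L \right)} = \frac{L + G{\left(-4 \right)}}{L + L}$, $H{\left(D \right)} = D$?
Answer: $\frac{93}{2} - 62 \sqrt{3} \approx -60.887$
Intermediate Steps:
$G{\left(I \right)} = I$ ($G{\left(I \right)} = I 1 = I$)
$X{\left(L \right)} = \frac{-4 + L}{2 L}$ ($X{\left(L \right)} = \frac{L - 4}{L + L} = \frac{-4 + L}{2 L}$)
$H{\left(-3 \right)} X{\left(\sqrt{3 + 0} \right)} \left(-31\right) = - 3 \frac{-4 + \sqrt{3 + 0}}{2 \sqrt{3 + 0}} \left(-31\right) = - 3 \frac{-4 + \sqrt{3}}{2 \sqrt{3}} \left(-31\right) = - 3 \frac{\frac{\sqrt{3}}{3} \left(-4 + \sqrt{3}\right)}{2} \left(-31\right) = - 3 \frac{\sqrt{3} \left(-4 + \sqrt{3}\right)}{6} \left(-31\right) = - \frac{\sqrt{3} \left(-4 + \sqrt{3}\right)}{2} \left(-31\right) = \frac{31 \sqrt{3} \left(-4 + \sqrt{3}\right)}{2}$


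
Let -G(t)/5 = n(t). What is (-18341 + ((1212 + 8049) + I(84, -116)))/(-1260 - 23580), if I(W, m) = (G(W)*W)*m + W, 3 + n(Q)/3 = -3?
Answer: 221489/6210 ≈ 35.667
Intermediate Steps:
n(Q) = -18 (n(Q) = -9 + 3*(-3) = -9 - 9 = -18)
G(t) = 90 (G(t) = -5*(-18) = 90)
I(W, m) = W + 90*W*m (I(W, m) = (90*W)*m + W = 90*W*m + W = W + 90*W*m)
(-18341 + ((1212 + 8049) + I(84, -116)))/(-1260 - 23580) = (-18341 + ((1212 + 8049) + 84*(1 + 90*(-116))))/(-1260 - 23580) = (-18341 + (9261 + 84*(1 - 10440)))/(-24840) = (-18341 + (9261 + 84*(-10439)))*(-1/24840) = (-18341 + (9261 - 876876))*(-1/24840) = (-18341 - 867615)*(-1/24840) = -885956*(-1/24840) = 221489/6210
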